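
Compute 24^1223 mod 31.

Square-and-reduce mod 31: 24^1≡24, 24^2≡18, 24^4≡14, 24^8≡10, 24^16≡7, 24^32≡18, 24^64≡14, 24^128≡10, 24^256≡7, 24^512≡18, 24^1024≡14.
Since 1223 = 1 + 2 + 4 + 64 + 128 + 1024 in binary, 24^1223 ≡ 24·18·14·14·10·14 ≡ 21 (mod 31).

21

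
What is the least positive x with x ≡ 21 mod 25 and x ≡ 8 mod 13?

21

x ≡ 8 (mod 13) gives x ∈ {8, 21}.
The first of these with x mod 25 = 21 is 21.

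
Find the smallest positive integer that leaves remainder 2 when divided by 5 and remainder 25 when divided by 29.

112

Since 29·4 ≡ 1 (mod 5), take x = 25 + 29·((2−25)·4 mod 5) = 25 + 29·3 = 112.
Check: 112 mod 5 = 2, 112 mod 29 = 25.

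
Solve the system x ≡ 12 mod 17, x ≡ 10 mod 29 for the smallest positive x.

Since 29·10 ≡ 1 (mod 17), take x = 10 + 29·((12−10)·10 mod 17) = 10 + 29·3 = 97.
Check: 97 mod 17 = 12, 97 mod 29 = 10.

97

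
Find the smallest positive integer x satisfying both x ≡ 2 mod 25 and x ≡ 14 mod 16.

302

x ≡ 14 (mod 16) gives x ∈ {14, 30, 46, 62, 78, 94, 110, 126, …}.
The first of these with x mod 25 = 2 is 302.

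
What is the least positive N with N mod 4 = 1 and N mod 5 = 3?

Since 5·1 ≡ 1 (mod 4), take x = 3 + 5·((1−3)·1 mod 4) = 3 + 5·2 = 13.
Check: 13 mod 4 = 1, 13 mod 5 = 3.

13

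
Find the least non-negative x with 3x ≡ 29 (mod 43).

24

3⁻¹ ≡ 29 (mod 43) because 3·29 = 87 = 2·43 + 1.
Multiplying both sides by 29: x ≡ 29·29 = 841 ≡ 24 (mod 43).
Check: 3·24 = 72 = 1·43 + 29.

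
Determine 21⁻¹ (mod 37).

21·30 = 630 = 17·37 + 1, so 21⁻¹ ≡ 30 (mod 37).

30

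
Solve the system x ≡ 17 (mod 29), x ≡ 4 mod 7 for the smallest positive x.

x ≡ 4 (mod 7) gives x ∈ {4, 11, 18, 25, 32, 39, 46}.
The first of these with x mod 29 = 17 is 46.

46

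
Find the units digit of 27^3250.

9

Last digits of 7^n: 7, 9, 3, 1 (period 4).
3250 leaves remainder 2 on division by 4, so 27^3250 ends in 9.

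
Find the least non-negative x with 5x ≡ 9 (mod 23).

11

The inverse of 5 mod 23 is 14 (since 5·14 = 70 ≡ 1).
So x ≡ 14·9 = 126 ≡ 11 (mod 23).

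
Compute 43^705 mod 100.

43

Successive squares of 43 mod 100: 43^1≡43, 43^2≡49, 43^4≡1, 43^8≡1, 43^16≡1, 43^32≡1, 43^64≡1, 43^128≡1, 43^256≡1, 43^512≡1.
Since 705 = 1 + 64 + 128 + 512 in binary, 43^705 ≡ 43·1·1·1 ≡ 43 (mod 100).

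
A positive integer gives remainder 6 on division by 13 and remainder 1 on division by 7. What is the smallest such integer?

71

x ≡ 1 (mod 7) gives x ∈ {1, 8, 15, 22, 29, 36, 43, 50, …}.
The first of these with x mod 13 = 6 is 71.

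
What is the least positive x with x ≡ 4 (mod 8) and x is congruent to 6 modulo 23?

52

Since 23·7 ≡ 1 (mod 8), take x = 6 + 23·((4−6)·7 mod 8) = 6 + 23·2 = 52.
Check: 52 mod 8 = 4, 52 mod 23 = 6.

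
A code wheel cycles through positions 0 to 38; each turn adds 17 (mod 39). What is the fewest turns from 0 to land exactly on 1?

17·23 = 391 = 10·39 + 1, so 17⁻¹ ≡ 23 (mod 39).

23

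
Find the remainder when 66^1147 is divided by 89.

Successive squares of 66 mod 89: 66^1≡66, 66^2≡84, 66^4≡25, 66^8≡2, 66^16≡4, 66^32≡16, 66^64≡78, 66^128≡32, 66^256≡45, 66^512≡67, 66^1024≡39.
Since 1147 = 1 + 2 + 8 + 16 + 32 + 64 + 1024 in binary, 66^1147 ≡ 66·84·2·4·16·78·39 ≡ 26 (mod 89).

26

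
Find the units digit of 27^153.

7

Powers of 7 mod 10 repeat with period 4: 7, 9, 3, 1.
153 leaves remainder 1 on division by 4, so 27^153 ends in 7.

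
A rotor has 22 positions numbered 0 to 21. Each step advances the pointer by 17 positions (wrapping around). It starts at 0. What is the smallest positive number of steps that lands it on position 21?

9

The inverse of 17 mod 22 is 13 (since 17·13 = 221 ≡ 1).
Multiplying both sides by 13: x ≡ 13·21 = 273 ≡ 9 (mod 22).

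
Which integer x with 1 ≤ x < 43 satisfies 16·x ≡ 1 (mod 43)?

16·35 = 560 = 13·43 + 1, so 16⁻¹ ≡ 35 (mod 43).

35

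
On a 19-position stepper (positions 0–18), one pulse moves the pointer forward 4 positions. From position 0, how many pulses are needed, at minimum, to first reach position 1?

5

4·5 = 20 = 1·19 + 1, so 4⁻¹ ≡ 5 (mod 19).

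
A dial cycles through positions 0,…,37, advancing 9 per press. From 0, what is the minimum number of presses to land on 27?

9⁻¹ ≡ 17 (mod 38) because 9·17 = 153 = 4·38 + 1.
Multiplying both sides by 17: x ≡ 17·27 = 459 ≡ 3 (mod 38).

3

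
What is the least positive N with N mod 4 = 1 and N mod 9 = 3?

21

Since 9·1 ≡ 1 (mod 4), take x = 3 + 9·((1−3)·1 mod 4) = 3 + 9·2 = 21.
Check: 21 mod 4 = 1, 21 mod 9 = 3.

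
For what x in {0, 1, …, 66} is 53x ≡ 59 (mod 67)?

58

53⁻¹ ≡ 43 (mod 67) because 53·43 = 2279 = 34·67 + 1.
So x ≡ 43·59 = 2537 ≡ 58 (mod 67).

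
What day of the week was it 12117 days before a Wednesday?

12117 = 1731·7 + 0, so 12117 mod 7 = 0.
Wednesday − 0 days → Wednesday.

Wednesday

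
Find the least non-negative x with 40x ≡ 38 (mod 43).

16

40⁻¹ ≡ 14 (mod 43) because 40·14 = 560 = 13·43 + 1.
So x ≡ 14·38 = 532 ≡ 16 (mod 43).
Check: 40·16 = 640 = 14·43 + 38.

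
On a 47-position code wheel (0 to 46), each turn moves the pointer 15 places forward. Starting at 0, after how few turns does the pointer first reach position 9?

15⁻¹ ≡ 22 (mod 47) because 15·22 = 330 = 7·47 + 1.
So x ≡ 22·9 = 198 ≡ 10 (mod 47).

10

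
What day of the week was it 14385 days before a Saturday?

Saturday

14385 = 2055·7 + 0, so 14385 mod 7 = 0.
Saturday − 0 days → Saturday.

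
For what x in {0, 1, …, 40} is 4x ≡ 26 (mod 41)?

27

The inverse of 4 mod 41 is 31 (since 4·31 = 124 ≡ 1).
Multiplying both sides by 31: x ≡ 31·26 = 806 ≡ 27 (mod 41).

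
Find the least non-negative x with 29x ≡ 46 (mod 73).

62

29⁻¹ ≡ 68 (mod 73) because 29·68 = 1972 = 27·73 + 1.
Multiplying both sides by 68: x ≡ 68·46 = 3128 ≡ 62 (mod 73).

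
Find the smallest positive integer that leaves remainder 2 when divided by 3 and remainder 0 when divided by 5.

5

x ≡ 2 (mod 3) gives x ∈ {2, 5}.
The first of these with x mod 5 = 0 is 5.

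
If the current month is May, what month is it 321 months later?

February

321 = 26·12 + 9, so 321 mod 12 = 9.
May + 9 months → February.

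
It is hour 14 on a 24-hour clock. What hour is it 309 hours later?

11

309 = 12·24 + 21, so 309 mod 24 = 21.
(14 + 21) mod 24 = 11.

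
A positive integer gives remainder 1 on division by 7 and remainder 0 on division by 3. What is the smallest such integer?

x ≡ 0 (mod 3) gives x ∈ {0, 3, 6, 9, 12, 15}.
The first of these with x mod 7 = 1 is 15.

15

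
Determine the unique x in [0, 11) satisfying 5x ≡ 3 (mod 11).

The inverse of 5 mod 11 is 9 (since 5·9 = 45 ≡ 1).
Multiplying both sides by 9: x ≡ 9·3 = 27 ≡ 5 (mod 11).

5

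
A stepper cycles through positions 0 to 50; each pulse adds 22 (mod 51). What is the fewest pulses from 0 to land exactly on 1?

7

51 = 2·22 + 7
22 = 3·7 + 1
7 = 7·1 + 0
Back-substituting gives 22·7 ≡ 1 (mod 51).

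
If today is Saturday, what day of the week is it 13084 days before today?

Friday

13084 − 1869·7 = 1, so 13084 ≡ 1 (mod 7).
Saturday − 1 day → Friday.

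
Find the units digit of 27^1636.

Last digits of 7^n: 7, 9, 3, 1 (period 4).
1636 mod 4 = 0, so the last digit matches 7^4 = 1.

1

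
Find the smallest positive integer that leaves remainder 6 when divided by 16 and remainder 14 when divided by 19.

x ≡ 6 (mod 16) gives x ∈ {6, 22, 38, 54, 70, 86, 102, 118, …}.
The first of these with x mod 19 = 14 is 166.

166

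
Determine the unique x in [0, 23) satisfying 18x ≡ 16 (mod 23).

The inverse of 18 mod 23 is 9 (since 18·9 = 162 ≡ 1).
So x ≡ 9·16 = 144 ≡ 6 (mod 23).
Check: 18·6 = 108 = 4·23 + 16.

6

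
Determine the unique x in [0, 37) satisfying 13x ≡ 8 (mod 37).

12

The inverse of 13 mod 37 is 20 (since 13·20 = 260 ≡ 1).
Multiplying both sides by 20: x ≡ 20·8 = 160 ≡ 12 (mod 37).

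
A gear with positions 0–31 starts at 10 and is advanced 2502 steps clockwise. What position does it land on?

16

2502 − 78·32 = 6, so 2502 ≡ 6 (mod 32).
(10 + 6) mod 32 = 16.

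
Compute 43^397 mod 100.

43

Successive squares of 43 mod 100: 43^1≡43, 43^2≡49, 43^4≡1, 43^8≡1, 43^16≡1, 43^32≡1, 43^64≡1, 43^128≡1, 43^256≡1.
397 = 1 + 4 + 8 + 128 + 256, so 43^397 ≡ 43·1·1·1·1 ≡ 43 (mod 100).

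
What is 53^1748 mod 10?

Last digits of 3^n: 3, 9, 7, 1 (period 4).
1748 mod 4 = 0, so the last digit matches 3^4 = 1.

1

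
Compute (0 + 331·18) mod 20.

331·18 = 5958.
5958 = 297·20 + 18, so 5958 mod 20 = 18.
(0 + 18) mod 20 = 18.

18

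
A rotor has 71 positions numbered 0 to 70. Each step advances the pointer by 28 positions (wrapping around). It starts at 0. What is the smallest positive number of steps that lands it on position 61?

25

28⁻¹ ≡ 33 (mod 71) because 28·33 = 924 = 13·71 + 1.
Multiplying both sides by 33: x ≡ 33·61 = 2013 ≡ 25 (mod 71).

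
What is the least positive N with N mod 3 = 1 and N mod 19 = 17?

55

Since 19·1 ≡ 1 (mod 3), take x = 17 + 19·((1−17)·1 mod 3) = 17 + 19·2 = 55.
Check: 55 mod 3 = 1, 55 mod 19 = 17.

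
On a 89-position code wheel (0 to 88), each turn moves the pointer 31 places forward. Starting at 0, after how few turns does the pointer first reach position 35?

4

31⁻¹ ≡ 23 (mod 89) because 31·23 = 713 = 8·89 + 1.
So x ≡ 23·35 = 805 ≡ 4 (mod 89).
Check: 31·4 = 124 = 1·89 + 35.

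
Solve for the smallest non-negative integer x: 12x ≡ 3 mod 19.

5

The inverse of 12 mod 19 is 8 (since 12·8 = 96 ≡ 1).
Multiplying both sides by 8: x ≡ 8·3 = 24 ≡ 5 (mod 19).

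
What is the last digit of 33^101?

Last digits of 3^n: 3, 9, 7, 1 (period 4).
101 leaves remainder 1 on division by 4, so 33^101 ends in 3.

3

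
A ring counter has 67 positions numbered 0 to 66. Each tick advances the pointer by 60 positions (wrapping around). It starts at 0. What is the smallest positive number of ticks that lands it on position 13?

60⁻¹ ≡ 19 (mod 67) because 60·19 = 1140 = 17·67 + 1.
Multiplying both sides by 19: x ≡ 19·13 = 247 ≡ 46 (mod 67).

46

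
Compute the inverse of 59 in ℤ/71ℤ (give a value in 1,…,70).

71 = 1·59 + 12
59 = 4·12 + 11
12 = 1·11 + 1
11 = 11·1 + 0
Back-substituting gives 59·65 ≡ 1 (mod 71).

65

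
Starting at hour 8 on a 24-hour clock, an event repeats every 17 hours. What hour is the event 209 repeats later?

9

209·17 = 3553.
3553 − 148·24 = 1, so 3553 ≡ 1 (mod 24).
(8 + 1) mod 24 = 9.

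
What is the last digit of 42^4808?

6

Powers of 2 mod 10 repeat with period 4: 2, 4, 8, 6.
4808 leaves remainder 0 on division by 4, so 42^4808 ends in 6.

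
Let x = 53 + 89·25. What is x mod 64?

89·25 = 2225.
Dividing 2225 by 64 gives quotient 34 and remainder 49.
(53 + 49) mod 64 = 38.

38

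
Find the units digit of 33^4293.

3

Last digits of 3^n: 3, 9, 7, 1 (period 4).
4293 mod 4 = 1, so the last digit matches 3^1 = 3.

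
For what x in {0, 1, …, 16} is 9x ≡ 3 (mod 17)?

6

9⁻¹ ≡ 2 (mod 17) because 9·2 = 18 = 1·17 + 1.
Multiplying both sides by 2: x ≡ 2·3 = 6 ≡ 6 (mod 17).
Check: 9·6 = 54 = 3·17 + 3.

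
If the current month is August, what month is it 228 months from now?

Dividing 228 by 12 gives quotient 19 and remainder 0.
August + 0 months → August.

August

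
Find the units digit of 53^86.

9

The units digit of 53^n cycles with period 4: 3, 9, 7, 1, …
86 leaves remainder 2 on division by 4, so 53^86 ends in 9.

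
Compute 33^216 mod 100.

Successive squares of 33 mod 100: 33^1≡33, 33^2≡89, 33^4≡21, 33^8≡41, 33^16≡81, 33^32≡61, 33^64≡21, 33^128≡41.
Since 216 = 8 + 16 + 64 + 128 in binary, 33^216 ≡ 41·81·21·41 ≡ 81 (mod 100).

81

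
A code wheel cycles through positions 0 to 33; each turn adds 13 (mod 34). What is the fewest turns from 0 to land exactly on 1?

21

13·21 = 273 = 8·34 + 1, so 13⁻¹ ≡ 21 (mod 34).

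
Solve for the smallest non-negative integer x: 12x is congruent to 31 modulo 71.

The inverse of 12 mod 71 is 6 (since 12·6 = 72 ≡ 1).
So x ≡ 6·31 = 186 ≡ 44 (mod 71).
Check: 12·44 = 528 = 7·71 + 31.

44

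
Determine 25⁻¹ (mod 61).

22

61 = 2·25 + 11
25 = 2·11 + 3
11 = 3·3 + 2
3 = 1·2 + 1
2 = 2·1 + 0
Back-substituting gives 25·22 ≡ 1 (mod 61).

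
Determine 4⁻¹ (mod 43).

43 = 10·4 + 3
4 = 1·3 + 1
3 = 3·1 + 0
Back-substituting gives 4·11 ≡ 1 (mod 43).

11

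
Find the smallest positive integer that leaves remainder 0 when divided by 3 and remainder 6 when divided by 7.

6

x ≡ 0 (mod 3) gives x ∈ {0, 3, 6}.
The first of these with x mod 7 = 6 is 6.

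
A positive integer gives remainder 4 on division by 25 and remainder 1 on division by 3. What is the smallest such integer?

4

x ≡ 1 (mod 3) gives x ∈ {1, 4}.
The first of these with x mod 25 = 4 is 4.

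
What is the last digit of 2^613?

2

Last digits of 2^n: 2, 4, 8, 6 (period 4).
613 leaves remainder 1 on division by 4, so 2^613 ends in 2.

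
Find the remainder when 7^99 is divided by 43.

Successive squares of 7 mod 43: 7^1≡7, 7^2≡6, 7^4≡36, 7^8≡6, 7^16≡36, 7^32≡6, 7^64≡36.
99 = 1 + 2 + 32 + 64, so 7^99 ≡ 7·6·6·36 ≡ 42 (mod 43).

42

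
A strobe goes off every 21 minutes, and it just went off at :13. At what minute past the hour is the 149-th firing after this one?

149·21 = 3129.
Dividing 3129 by 60 gives quotient 52 and remainder 9.
(13 + 9) mod 60 = 22.

22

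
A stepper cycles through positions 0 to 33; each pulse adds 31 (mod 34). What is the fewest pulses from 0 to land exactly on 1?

11

31·11 = 341 = 10·34 + 1, so 31⁻¹ ≡ 11 (mod 34).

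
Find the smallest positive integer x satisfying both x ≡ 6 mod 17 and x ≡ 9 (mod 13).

x ≡ 9 (mod 13) gives x ∈ {9, 22, 35, 48, 61, 74}.
The first of these with x mod 17 = 6 is 74.

74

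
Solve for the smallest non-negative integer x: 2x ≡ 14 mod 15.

The inverse of 2 mod 15 is 8 (since 2·8 = 16 ≡ 1).
Multiplying both sides by 8: x ≡ 8·14 = 112 ≡ 7 (mod 15).

7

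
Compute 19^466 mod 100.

81

Successive squares of 19 mod 100: 19^1≡19, 19^2≡61, 19^4≡21, 19^8≡41, 19^16≡81, 19^32≡61, 19^64≡21, 19^128≡41, 19^256≡81.
466 = 2 + 16 + 64 + 128 + 256, so 19^466 ≡ 61·81·21·41·81 ≡ 81 (mod 100).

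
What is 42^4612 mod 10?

The units digit of 42^n cycles with period 4: 2, 4, 8, 6, …
4612 leaves remainder 0 on division by 4, so 42^4612 ends in 6.

6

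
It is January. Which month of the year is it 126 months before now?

July

126 = 10·12 + 6, so 126 mod 12 = 6.
January − 6 months → July.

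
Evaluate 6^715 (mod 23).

By repeated squaring mod 23: 6^1≡6, 6^2≡13, 6^4≡8, 6^8≡18, 6^16≡2, 6^32≡4, 6^64≡16, 6^128≡3, 6^256≡9, 6^512≡12.
Since 715 = 1 + 2 + 8 + 64 + 128 + 512 in binary, 6^715 ≡ 6·13·18·16·3·12 ≡ 1 (mod 23).

1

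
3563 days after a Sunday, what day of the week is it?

Dividing 3563 by 7 gives quotient 509 and remainder 0.
Sunday + 0 days → Sunday.

Sunday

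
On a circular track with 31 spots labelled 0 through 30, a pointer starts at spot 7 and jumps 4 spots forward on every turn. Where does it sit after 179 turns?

179·4 = 716.
716 = 23·31 + 3, so 716 mod 31 = 3.
(7 + 3) mod 31 = 10.

10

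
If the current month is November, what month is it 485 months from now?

Dividing 485 by 12 gives quotient 40 and remainder 5.
November + 5 months → April.

April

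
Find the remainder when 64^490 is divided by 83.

Square-and-reduce mod 83: 64^1≡64, 64^2≡29, 64^4≡11, 64^8≡38, 64^16≡33, 64^32≡10, 64^64≡17, 64^128≡40, 64^256≡23.
Since 490 = 2 + 8 + 32 + 64 + 128 + 256 in binary, 64^490 ≡ 29·38·10·17·40·23 ≡ 63 (mod 83).

63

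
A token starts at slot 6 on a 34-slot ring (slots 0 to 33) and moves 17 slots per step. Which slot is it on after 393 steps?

393·17 = 6681.
6681 = 196·34 + 17, so 6681 mod 34 = 17.
(6 + 17) mod 34 = 23.

23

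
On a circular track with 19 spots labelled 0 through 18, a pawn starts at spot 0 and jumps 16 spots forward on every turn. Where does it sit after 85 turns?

11

85·16 = 1360.
1360 = 71·19 + 11, so 1360 mod 19 = 11.
(0 + 11) mod 19 = 11.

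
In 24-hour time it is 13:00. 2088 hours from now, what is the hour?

2088 = 87·24 + 0, so 2088 mod 24 = 0.
(13 + 0) mod 24 = 13.

13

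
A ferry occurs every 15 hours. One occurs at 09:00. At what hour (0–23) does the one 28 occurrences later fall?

21

28·15 = 420.
Dividing 420 by 24 gives quotient 17 and remainder 12.
(9 + 12) mod 24 = 21.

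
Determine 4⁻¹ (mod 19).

5

19 = 4·4 + 3
4 = 1·3 + 1
3 = 3·1 + 0
Back-substituting gives 4·5 ≡ 1 (mod 19).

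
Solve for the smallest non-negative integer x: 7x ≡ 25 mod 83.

51

7⁻¹ ≡ 12 (mod 83) because 7·12 = 84 = 1·83 + 1.
So x ≡ 12·25 = 300 ≡ 51 (mod 83).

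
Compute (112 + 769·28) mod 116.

769·28 = 21532.
21532 mod 116 = 72 (since 185·116 = 21460).
(112 + 72) mod 116 = 68.

68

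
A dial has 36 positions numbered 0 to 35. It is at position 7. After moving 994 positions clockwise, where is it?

Dividing 994 by 36 gives quotient 27 and remainder 22.
(7 + 22) mod 36 = 29.

29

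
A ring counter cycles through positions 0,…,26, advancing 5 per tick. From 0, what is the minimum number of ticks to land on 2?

5⁻¹ ≡ 11 (mod 27) because 5·11 = 55 = 2·27 + 1.
Multiplying both sides by 11: x ≡ 11·2 = 22 ≡ 22 (mod 27).
Check: 5·22 = 110 = 4·27 + 2.

22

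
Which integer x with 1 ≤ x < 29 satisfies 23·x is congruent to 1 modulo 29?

24

29 = 1·23 + 6
23 = 3·6 + 5
6 = 1·5 + 1
5 = 5·1 + 0
Back-substituting gives 23·24 ≡ 1 (mod 29).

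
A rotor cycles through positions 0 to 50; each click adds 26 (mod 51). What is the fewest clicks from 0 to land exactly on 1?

2

51 = 1·26 + 25
26 = 1·25 + 1
25 = 25·1 + 0
Back-substituting gives 26·2 ≡ 1 (mod 51).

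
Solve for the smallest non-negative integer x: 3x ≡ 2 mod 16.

6

3⁻¹ ≡ 11 (mod 16) because 3·11 = 33 = 2·16 + 1.
So x ≡ 11·2 = 22 ≡ 6 (mod 16).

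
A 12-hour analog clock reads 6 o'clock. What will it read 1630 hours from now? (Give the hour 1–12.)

Dividing 1630 by 12 gives quotient 135 and remainder 10.
6 + 10 → 4 on a 12-hour dial.

4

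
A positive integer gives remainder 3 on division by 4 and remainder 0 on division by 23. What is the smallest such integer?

x ≡ 3 (mod 4) gives x ∈ {3, 7, 11, 15, 19, 23}.
The first of these with x mod 23 = 0 is 23.

23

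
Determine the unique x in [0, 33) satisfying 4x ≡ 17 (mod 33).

The inverse of 4 mod 33 is 25 (since 4·25 = 100 ≡ 1).
So x ≡ 25·17 = 425 ≡ 29 (mod 33).

29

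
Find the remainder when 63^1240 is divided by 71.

30

Square-and-reduce mod 71: 63^1≡63, 63^2≡64, 63^4≡49, 63^8≡58, 63^16≡27, 63^32≡19, 63^64≡6, 63^128≡36, 63^256≡18, 63^512≡40, 63^1024≡38.
Since 1240 = 8 + 16 + 64 + 128 + 1024 in binary, 63^1240 ≡ 58·27·6·36·38 ≡ 30 (mod 71).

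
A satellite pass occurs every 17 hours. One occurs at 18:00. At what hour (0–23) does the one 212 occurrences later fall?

212·17 = 3604.
Dividing 3604 by 24 gives quotient 150 and remainder 4.
(18 + 4) mod 24 = 22.

22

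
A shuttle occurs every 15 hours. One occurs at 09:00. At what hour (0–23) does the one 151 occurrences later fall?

151·15 = 2265.
2265 − 94·24 = 9, so 2265 ≡ 9 (mod 24).
(9 + 9) mod 24 = 18.

18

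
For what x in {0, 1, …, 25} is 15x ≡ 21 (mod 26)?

15⁻¹ ≡ 7 (mod 26) because 15·7 = 105 = 4·26 + 1.
Multiplying both sides by 7: x ≡ 7·21 = 147 ≡ 17 (mod 26).
Check: 15·17 = 255 = 9·26 + 21.

17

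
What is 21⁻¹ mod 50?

21·31 = 651 = 13·50 + 1, so 21⁻¹ ≡ 31 (mod 50).

31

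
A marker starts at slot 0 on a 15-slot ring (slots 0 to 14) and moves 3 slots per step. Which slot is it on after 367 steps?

6

367·3 = 1101.
1101 = 73·15 + 6, so 1101 mod 15 = 6.
(0 + 6) mod 15 = 6.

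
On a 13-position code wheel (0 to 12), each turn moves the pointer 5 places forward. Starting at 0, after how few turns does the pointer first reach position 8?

The inverse of 5 mod 13 is 8 (since 5·8 = 40 ≡ 1).
So x ≡ 8·8 = 64 ≡ 12 (mod 13).

12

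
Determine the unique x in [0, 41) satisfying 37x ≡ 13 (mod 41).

7

The inverse of 37 mod 41 is 10 (since 37·10 = 370 ≡ 1).
So x ≡ 10·13 = 130 ≡ 7 (mod 41).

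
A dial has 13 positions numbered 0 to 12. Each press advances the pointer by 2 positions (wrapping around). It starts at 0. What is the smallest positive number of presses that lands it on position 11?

12

The inverse of 2 mod 13 is 7 (since 2·7 = 14 ≡ 1).
So x ≡ 7·11 = 77 ≡ 12 (mod 13).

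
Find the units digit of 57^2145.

Last digits of 7^n: 7, 9, 3, 1 (period 4).
2145 mod 4 = 1, so the last digit matches 7^1 = 7.

7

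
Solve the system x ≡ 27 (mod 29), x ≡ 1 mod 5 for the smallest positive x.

x ≡ 1 (mod 5) gives x ∈ {1, 6, 11, 16, 21, 26, 31, 36, …}.
The first of these with x mod 29 = 27 is 56.

56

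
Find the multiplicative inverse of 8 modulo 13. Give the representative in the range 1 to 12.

8·5 = 40 = 3·13 + 1, so 8⁻¹ ≡ 5 (mod 13).

5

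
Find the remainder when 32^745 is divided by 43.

Square-and-reduce mod 43: 32^1≡32, 32^2≡35, 32^4≡21, 32^8≡11, 32^16≡35, 32^32≡21, 32^64≡11, 32^128≡35, 32^256≡21, 32^512≡11.
745 = 1 + 8 + 32 + 64 + 128 + 512, so 32^745 ≡ 32·11·21·11·35·11 ≡ 2 (mod 43).

2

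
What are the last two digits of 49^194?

Square-and-reduce mod 100: 49^1≡49, 49^2≡1, 49^4≡1, 49^8≡1, 49^16≡1, 49^32≡1, 49^64≡1, 49^128≡1.
Since 194 = 2 + 64 + 128 in binary, 49^194 ≡ 1·1·1 ≡ 1 (mod 100).

01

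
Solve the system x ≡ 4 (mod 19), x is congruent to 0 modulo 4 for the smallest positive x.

x ≡ 0 (mod 4) gives x ∈ {0, 4}.
The first of these with x mod 19 = 4 is 4.

4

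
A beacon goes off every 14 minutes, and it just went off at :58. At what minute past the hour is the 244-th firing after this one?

244·14 = 3416.
3416 mod 60 = 56 (since 56·60 = 3360).
(58 + 56) mod 60 = 54.

54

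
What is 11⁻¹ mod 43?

4

43 = 3·11 + 10
11 = 1·10 + 1
10 = 10·1 + 0
Back-substituting gives 11·4 ≡ 1 (mod 43).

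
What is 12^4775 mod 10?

The units digit of 12^n cycles with period 4: 2, 4, 8, 6, …
4775 mod 4 = 3, so the last digit matches 2^3 = 8.

8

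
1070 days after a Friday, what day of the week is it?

Thursday

1070 mod 7 = 6 (since 152·7 = 1064).
Friday + 6 days → Thursday.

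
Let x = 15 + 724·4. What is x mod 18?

13

724·4 = 2896.
2896 − 160·18 = 16, so 2896 ≡ 16 (mod 18).
(15 + 16) mod 18 = 13.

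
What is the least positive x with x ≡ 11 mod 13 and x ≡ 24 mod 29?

x ≡ 11 (mod 13) gives x ∈ {11, 24}.
The first of these with x mod 29 = 24 is 24.

24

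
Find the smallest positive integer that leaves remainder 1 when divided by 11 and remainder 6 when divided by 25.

56

x ≡ 1 (mod 11) gives x ∈ {1, 12, 23, 34, 45, 56}.
The first of these with x mod 25 = 6 is 56.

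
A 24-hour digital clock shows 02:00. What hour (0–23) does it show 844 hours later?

6

844 − 35·24 = 4, so 844 ≡ 4 (mod 24).
(2 + 4) mod 24 = 6.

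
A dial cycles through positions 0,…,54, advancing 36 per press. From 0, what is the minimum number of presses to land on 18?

28

The inverse of 36 mod 55 is 26 (since 36·26 = 936 ≡ 1).
Multiplying both sides by 26: x ≡ 26·18 = 468 ≡ 28 (mod 55).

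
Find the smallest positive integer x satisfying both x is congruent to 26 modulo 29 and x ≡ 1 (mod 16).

113

Since 16·20 ≡ 1 (mod 29), take x = 1 + 16·((26−1)·20 mod 29) = 1 + 16·7 = 113.
Check: 113 mod 29 = 26, 113 mod 16 = 1.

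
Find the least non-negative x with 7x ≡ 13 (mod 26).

7⁻¹ ≡ 15 (mod 26) because 7·15 = 105 = 4·26 + 1.
So x ≡ 15·13 = 195 ≡ 13 (mod 26).

13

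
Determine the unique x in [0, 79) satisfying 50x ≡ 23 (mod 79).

21

50⁻¹ ≡ 49 (mod 79) because 50·49 = 2450 = 31·79 + 1.
So x ≡ 49·23 = 1127 ≡ 21 (mod 79).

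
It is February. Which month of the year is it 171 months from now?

Dividing 171 by 12 gives quotient 14 and remainder 3.
February + 3 months → May.

May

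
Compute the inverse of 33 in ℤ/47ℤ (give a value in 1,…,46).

10

33·10 = 330 = 7·47 + 1, so 33⁻¹ ≡ 10 (mod 47).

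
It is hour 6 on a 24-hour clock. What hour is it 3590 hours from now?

20

3590 = 149·24 + 14, so 3590 mod 24 = 14.
(6 + 14) mod 24 = 20.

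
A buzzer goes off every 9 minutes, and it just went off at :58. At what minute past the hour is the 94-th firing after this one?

4

94·9 = 846.
846 mod 60 = 6 (since 14·60 = 840).
(58 + 6) mod 60 = 4.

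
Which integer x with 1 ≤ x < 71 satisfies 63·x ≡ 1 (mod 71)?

71 = 1·63 + 8
63 = 7·8 + 7
8 = 1·7 + 1
7 = 7·1 + 0
Back-substituting gives 63·62 ≡ 1 (mod 71).

62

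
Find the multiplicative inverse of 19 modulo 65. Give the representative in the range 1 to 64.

65 = 3·19 + 8
19 = 2·8 + 3
8 = 2·3 + 2
3 = 1·2 + 1
2 = 2·1 + 0
Back-substituting gives 19·24 ≡ 1 (mod 65).

24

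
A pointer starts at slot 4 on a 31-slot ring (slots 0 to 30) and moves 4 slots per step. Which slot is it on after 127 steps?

127·4 = 508.
508 mod 31 = 12 (since 16·31 = 496).
(4 + 12) mod 31 = 16.

16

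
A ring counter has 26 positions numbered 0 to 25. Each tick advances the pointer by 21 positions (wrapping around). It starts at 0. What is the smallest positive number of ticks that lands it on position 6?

The inverse of 21 mod 26 is 5 (since 21·5 = 105 ≡ 1).
So x ≡ 5·6 = 30 ≡ 4 (mod 26).
Check: 21·4 = 84 = 3·26 + 6.

4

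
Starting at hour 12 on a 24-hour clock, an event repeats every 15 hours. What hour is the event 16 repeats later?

16·15 = 240.
Dividing 240 by 24 gives quotient 10 and remainder 0.
(12 + 0) mod 24 = 12.

12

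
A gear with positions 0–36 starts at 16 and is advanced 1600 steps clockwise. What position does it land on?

1600 − 43·37 = 9, so 1600 ≡ 9 (mod 37).
(16 + 9) mod 37 = 25.

25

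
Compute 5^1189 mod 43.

Successive squares of 5 mod 43: 5^1≡5, 5^2≡25, 5^4≡23, 5^8≡13, 5^16≡40, 5^32≡9, 5^64≡38, 5^128≡25, 5^256≡23, 5^512≡13, 5^1024≡40.
Since 1189 = 1 + 4 + 32 + 128 + 1024 in binary, 5^1189 ≡ 5·23·9·25·40 ≡ 33 (mod 43).

33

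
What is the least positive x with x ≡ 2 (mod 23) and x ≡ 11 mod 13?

Since 13·16 ≡ 1 (mod 23), take x = 11 + 13·((2−11)·16 mod 23) = 11 + 13·17 = 232.
Check: 232 mod 23 = 2, 232 mod 13 = 11.

232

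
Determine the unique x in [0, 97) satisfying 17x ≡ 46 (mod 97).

17⁻¹ ≡ 40 (mod 97) because 17·40 = 680 = 7·97 + 1.
So x ≡ 40·46 = 1840 ≡ 94 (mod 97).
Check: 17·94 = 1598 = 16·97 + 46.

94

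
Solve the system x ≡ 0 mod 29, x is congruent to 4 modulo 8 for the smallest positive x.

Since 8·11 ≡ 1 (mod 29), take x = 4 + 8·((0−4)·11 mod 29) = 4 + 8·14 = 116.
Check: 116 mod 29 = 0, 116 mod 8 = 4.

116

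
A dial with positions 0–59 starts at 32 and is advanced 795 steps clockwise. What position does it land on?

47

795 = 13·60 + 15, so 795 mod 60 = 15.
(32 + 15) mod 60 = 47.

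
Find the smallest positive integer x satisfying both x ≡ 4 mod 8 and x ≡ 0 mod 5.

20

Since 5·5 ≡ 1 (mod 8), take x = 0 + 5·((4−0)·5 mod 8) = 0 + 5·4 = 20.
Check: 20 mod 8 = 4, 20 mod 5 = 0.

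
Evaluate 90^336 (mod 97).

96

Square-and-reduce mod 97: 90^1≡90, 90^2≡49, 90^4≡73, 90^8≡91, 90^16≡36, 90^32≡35, 90^64≡61, 90^128≡35, 90^256≡61.
Since 336 = 16 + 64 + 256 in binary, 90^336 ≡ 36·61·61 ≡ 96 (mod 97).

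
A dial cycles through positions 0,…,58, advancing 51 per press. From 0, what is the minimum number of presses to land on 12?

The inverse of 51 mod 59 is 22 (since 51·22 = 1122 ≡ 1).
Multiplying both sides by 22: x ≡ 22·12 = 264 ≡ 28 (mod 59).

28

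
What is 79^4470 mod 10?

1

Last digits of 9^n: 9, 1 (period 2).
4470 leaves remainder 0 on division by 2, so 79^4470 ends in 1.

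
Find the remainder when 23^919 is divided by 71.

39

Successive squares of 23 mod 71: 23^1≡23, 23^2≡32, 23^4≡30, 23^8≡48, 23^16≡32, 23^32≡30, 23^64≡48, 23^128≡32, 23^256≡30, 23^512≡48.
919 = 1 + 2 + 4 + 16 + 128 + 256 + 512, so 23^919 ≡ 23·32·30·32·32·30·48 ≡ 39 (mod 71).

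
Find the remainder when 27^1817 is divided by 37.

By repeated squaring mod 37: 27^1≡27, 27^2≡26, 27^4≡10, 27^8≡26, 27^16≡10, 27^32≡26, 27^64≡10, 27^128≡26, 27^256≡10, 27^512≡26, 27^1024≡10.
1817 = 1 + 8 + 16 + 256 + 512 + 1024, so 27^1817 ≡ 27·26·10·10·26·10 ≡ 11 (mod 37).

11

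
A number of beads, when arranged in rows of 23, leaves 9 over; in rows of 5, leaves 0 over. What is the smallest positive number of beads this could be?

Since 5·14 ≡ 1 (mod 23), take x = 0 + 5·((9−0)·14 mod 23) = 0 + 5·11 = 55.
Check: 55 mod 23 = 9, 55 mod 5 = 0.

55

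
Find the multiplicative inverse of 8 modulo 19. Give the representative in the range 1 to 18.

19 = 2·8 + 3
8 = 2·3 + 2
3 = 1·2 + 1
2 = 2·1 + 0
Back-substituting gives 8·12 ≡ 1 (mod 19).

12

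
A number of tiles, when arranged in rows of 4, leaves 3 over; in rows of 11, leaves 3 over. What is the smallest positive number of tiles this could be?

3

Since 11·3 ≡ 1 (mod 4), take x = 3 + 11·((3−3)·3 mod 4) = 3 + 11·0 = 3.
Check: 3 mod 4 = 3, 3 mod 11 = 3.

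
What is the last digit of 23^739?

The units digit of 23^n cycles with period 4: 3, 9, 7, 1, …
739 mod 4 = 3, so the last digit matches 3^3 = 7.

7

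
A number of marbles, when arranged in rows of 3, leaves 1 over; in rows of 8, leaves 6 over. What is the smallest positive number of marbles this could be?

22

x ≡ 1 (mod 3) gives x ∈ {1, 4, 7, 10, 13, 16, 19, 22}.
The first of these with x mod 8 = 6 is 22.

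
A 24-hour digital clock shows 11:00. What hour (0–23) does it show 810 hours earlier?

810 − 33·24 = 18, so 810 ≡ 18 (mod 24).
(11 − 18) mod 24 = 17.

17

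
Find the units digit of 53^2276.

1

The units digit of 53^n cycles with period 4: 3, 9, 7, 1, …
2276 mod 4 = 0, so the last digit matches 3^4 = 1.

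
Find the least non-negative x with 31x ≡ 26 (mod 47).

31⁻¹ ≡ 44 (mod 47) because 31·44 = 1364 = 29·47 + 1.
So x ≡ 44·26 = 1144 ≡ 16 (mod 47).

16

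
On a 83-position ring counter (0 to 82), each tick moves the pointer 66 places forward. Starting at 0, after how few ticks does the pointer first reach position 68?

66⁻¹ ≡ 39 (mod 83) because 66·39 = 2574 = 31·83 + 1.
So x ≡ 39·68 = 2652 ≡ 79 (mod 83).

79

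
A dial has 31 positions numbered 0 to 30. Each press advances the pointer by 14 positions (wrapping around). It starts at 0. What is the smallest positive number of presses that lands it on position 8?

The inverse of 14 mod 31 is 20 (since 14·20 = 280 ≡ 1).
So x ≡ 20·8 = 160 ≡ 5 (mod 31).

5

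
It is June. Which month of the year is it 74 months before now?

April

74 mod 12 = 2 (since 6·12 = 72).
June − 2 months → April.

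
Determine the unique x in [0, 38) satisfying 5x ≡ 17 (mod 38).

11

The inverse of 5 mod 38 is 23 (since 5·23 = 115 ≡ 1).
So x ≡ 23·17 = 391 ≡ 11 (mod 38).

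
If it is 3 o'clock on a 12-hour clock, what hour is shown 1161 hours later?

1161 mod 12 = 9 (since 96·12 = 1152).
3 + 9 → 12 on a 12-hour dial.

12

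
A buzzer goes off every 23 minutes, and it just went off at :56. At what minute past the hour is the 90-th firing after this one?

90·23 = 2070.
2070 − 34·60 = 30, so 2070 ≡ 30 (mod 60).
(56 + 30) mod 60 = 26.

26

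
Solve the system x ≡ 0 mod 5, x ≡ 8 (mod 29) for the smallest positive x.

95

x ≡ 0 (mod 5) gives x ∈ {0, 5, 10, 15, 20, 25, 30, 35, …}.
The first of these with x mod 29 = 8 is 95.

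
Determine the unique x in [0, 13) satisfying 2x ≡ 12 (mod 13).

6

2⁻¹ ≡ 7 (mod 13) because 2·7 = 14 = 1·13 + 1.
Multiplying both sides by 7: x ≡ 7·12 = 84 ≡ 6 (mod 13).
Check: 2·6 = 12 = 0·13 + 12.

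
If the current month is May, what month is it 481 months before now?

481 mod 12 = 1 (since 40·12 = 480).
May − 1 month → April.

April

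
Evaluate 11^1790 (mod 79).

Successive squares of 11 mod 79: 11^1≡11, 11^2≡42, 11^4≡26, 11^8≡44, 11^16≡40, 11^32≡20, 11^64≡5, 11^128≡25, 11^256≡72, 11^512≡49, 11^1024≡31.
Since 1790 = 2 + 4 + 8 + 16 + 32 + 64 + 128 + 512 + 1024 in binary, 11^1790 ≡ 42·26·44·40·20·5·25·49·31 ≡ 76 (mod 79).

76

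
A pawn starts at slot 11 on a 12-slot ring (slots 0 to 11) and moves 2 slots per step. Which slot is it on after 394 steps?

7

394·2 = 788.
788 mod 12 = 8 (since 65·12 = 780).
(11 + 8) mod 12 = 7.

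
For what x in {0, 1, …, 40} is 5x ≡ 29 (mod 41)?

5⁻¹ ≡ 33 (mod 41) because 5·33 = 165 = 4·41 + 1.
Multiplying both sides by 33: x ≡ 33·29 = 957 ≡ 14 (mod 41).
Check: 5·14 = 70 = 1·41 + 29.

14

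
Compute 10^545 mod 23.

Square-and-reduce mod 23: 10^1≡10, 10^2≡8, 10^4≡18, 10^8≡2, 10^16≡4, 10^32≡16, 10^64≡3, 10^128≡9, 10^256≡12, 10^512≡6.
545 = 1 + 32 + 512, so 10^545 ≡ 10·16·6 ≡ 17 (mod 23).

17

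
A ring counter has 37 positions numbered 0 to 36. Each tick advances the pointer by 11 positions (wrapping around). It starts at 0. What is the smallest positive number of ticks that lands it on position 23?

29

The inverse of 11 mod 37 is 27 (since 11·27 = 297 ≡ 1).
So x ≡ 27·23 = 621 ≡ 29 (mod 37).
Check: 11·29 = 319 = 8·37 + 23.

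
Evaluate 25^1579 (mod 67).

62

By repeated squaring mod 67: 25^1≡25, 25^2≡22, 25^4≡15, 25^8≡24, 25^16≡40, 25^32≡59, 25^64≡64, 25^128≡9, 25^256≡14, 25^512≡62, 25^1024≡25.
1579 = 1 + 2 + 8 + 32 + 512 + 1024, so 25^1579 ≡ 25·22·24·59·62·25 ≡ 62 (mod 67).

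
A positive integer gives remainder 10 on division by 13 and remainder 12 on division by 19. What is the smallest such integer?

Since 19·11 ≡ 1 (mod 13), take x = 12 + 19·((10−12)·11 mod 13) = 12 + 19·4 = 88.
Check: 88 mod 13 = 10, 88 mod 19 = 12.

88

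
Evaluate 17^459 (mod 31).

Successive squares of 17 mod 31: 17^1≡17, 17^2≡10, 17^4≡7, 17^8≡18, 17^16≡14, 17^32≡10, 17^64≡7, 17^128≡18, 17^256≡14.
459 = 1 + 2 + 8 + 64 + 128 + 256, so 17^459 ≡ 17·10·18·7·18·14 ≡ 27 (mod 31).

27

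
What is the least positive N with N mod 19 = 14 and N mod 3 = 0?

33

Since 3·13 ≡ 1 (mod 19), take x = 0 + 3·((14−0)·13 mod 19) = 0 + 3·11 = 33.
Check: 33 mod 19 = 14, 33 mod 3 = 0.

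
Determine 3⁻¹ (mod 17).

3·6 = 18 = 1·17 + 1, so 3⁻¹ ≡ 6 (mod 17).

6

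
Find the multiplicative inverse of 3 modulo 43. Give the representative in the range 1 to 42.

29

43 = 14·3 + 1
3 = 3·1 + 0
Back-substituting gives 3·29 ≡ 1 (mod 43).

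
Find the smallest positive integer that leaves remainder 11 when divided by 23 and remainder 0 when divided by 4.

80

x ≡ 0 (mod 4) gives x ∈ {0, 4, 8, 12, 16, 20, 24, 28, …}.
The first of these with x mod 23 = 11 is 80.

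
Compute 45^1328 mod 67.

40

Successive squares of 45 mod 67: 45^1≡45, 45^2≡15, 45^4≡24, 45^8≡40, 45^16≡59, 45^32≡64, 45^64≡9, 45^128≡14, 45^256≡62, 45^512≡25, 45^1024≡22.
1328 = 16 + 32 + 256 + 1024, so 45^1328 ≡ 59·64·62·22 ≡ 40 (mod 67).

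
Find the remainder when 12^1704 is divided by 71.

49

Successive squares of 12 mod 71: 12^1≡12, 12^2≡2, 12^4≡4, 12^8≡16, 12^16≡43, 12^32≡3, 12^64≡9, 12^128≡10, 12^256≡29, 12^512≡60, 12^1024≡50.
1704 = 8 + 32 + 128 + 512 + 1024, so 12^1704 ≡ 16·3·10·60·50 ≡ 49 (mod 71).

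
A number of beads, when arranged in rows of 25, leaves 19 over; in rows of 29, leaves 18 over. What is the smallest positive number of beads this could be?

x ≡ 19 (mod 25) gives x ∈ {19, 44, 69, 94, 119, 144, 169, 194, …}.
The first of these with x mod 29 = 18 is 569.

569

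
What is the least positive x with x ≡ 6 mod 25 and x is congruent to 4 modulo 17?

x ≡ 4 (mod 17) gives x ∈ {4, 21, 38, 55, 72, 89, 106}.
The first of these with x mod 25 = 6 is 106.

106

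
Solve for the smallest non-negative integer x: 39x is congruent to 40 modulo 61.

37

The inverse of 39 mod 61 is 36 (since 39·36 = 1404 ≡ 1).
Multiplying both sides by 36: x ≡ 36·40 = 1440 ≡ 37 (mod 61).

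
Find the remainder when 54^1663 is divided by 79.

By repeated squaring mod 79: 54^1≡54, 54^2≡72, 54^4≡49, 54^8≡31, 54^16≡13, 54^32≡11, 54^64≡42, 54^128≡26, 54^256≡44, 54^512≡40, 54^1024≡20.
1663 = 1 + 2 + 4 + 8 + 16 + 32 + 64 + 512 + 1024, so 54^1663 ≡ 54·72·49·31·13·11·42·40·20 ≡ 37 (mod 79).

37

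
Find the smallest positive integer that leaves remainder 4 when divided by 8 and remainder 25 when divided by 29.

228

x ≡ 4 (mod 8) gives x ∈ {4, 12, 20, 28, 36, 44, 52, 60, …}.
The first of these with x mod 29 = 25 is 228.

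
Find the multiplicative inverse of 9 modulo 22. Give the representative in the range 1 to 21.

9·5 = 45 = 2·22 + 1, so 9⁻¹ ≡ 5 (mod 22).

5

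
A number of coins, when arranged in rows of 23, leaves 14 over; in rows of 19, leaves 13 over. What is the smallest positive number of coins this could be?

x ≡ 13 (mod 19) gives x ∈ {13, 32, 51, 70, 89, 108, 127, 146, …}.
The first of these with x mod 23 = 14 is 336.

336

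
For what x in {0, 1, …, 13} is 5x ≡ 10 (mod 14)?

2

5⁻¹ ≡ 3 (mod 14) because 5·3 = 15 = 1·14 + 1.
Multiplying both sides by 3: x ≡ 3·10 = 30 ≡ 2 (mod 14).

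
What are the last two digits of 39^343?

19

Square-and-reduce mod 100: 39^1≡39, 39^2≡21, 39^4≡41, 39^8≡81, 39^16≡61, 39^32≡21, 39^64≡41, 39^128≡81, 39^256≡61.
Since 343 = 1 + 2 + 4 + 16 + 64 + 256 in binary, 39^343 ≡ 39·21·41·61·41·61 ≡ 19 (mod 100).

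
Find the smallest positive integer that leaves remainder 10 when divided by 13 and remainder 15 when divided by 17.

49

x ≡ 10 (mod 13) gives x ∈ {10, 23, 36, 49}.
The first of these with x mod 17 = 15 is 49.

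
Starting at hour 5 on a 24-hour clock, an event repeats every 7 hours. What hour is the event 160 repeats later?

160·7 = 1120.
Dividing 1120 by 24 gives quotient 46 and remainder 16.
(5 + 16) mod 24 = 21.

21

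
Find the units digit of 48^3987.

2

The units digit of 48^n cycles with period 4: 8, 4, 2, 6, …
3987 mod 4 = 3, so the last digit matches 8^3 = 2.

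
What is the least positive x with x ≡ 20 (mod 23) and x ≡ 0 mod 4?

x ≡ 0 (mod 4) gives x ∈ {0, 4, 8, 12, 16, 20}.
The first of these with x mod 23 = 20 is 20.

20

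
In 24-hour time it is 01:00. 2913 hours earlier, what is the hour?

16

Dividing 2913 by 24 gives quotient 121 and remainder 9.
(1 − 9) mod 24 = 16.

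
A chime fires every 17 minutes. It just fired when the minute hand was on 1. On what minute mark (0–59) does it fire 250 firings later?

250·17 = 4250.
4250 − 70·60 = 50, so 4250 ≡ 50 (mod 60).
(1 + 50) mod 60 = 51.

51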